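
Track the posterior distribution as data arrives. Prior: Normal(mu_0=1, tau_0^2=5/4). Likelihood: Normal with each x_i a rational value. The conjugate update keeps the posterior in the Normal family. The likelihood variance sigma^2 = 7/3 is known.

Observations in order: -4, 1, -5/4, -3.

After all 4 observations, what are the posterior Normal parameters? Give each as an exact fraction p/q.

mu_0=-323/352, tau_0^2=35/88

obs 1: x=-4 → posterior Normal(-32/43, 35/43)
obs 2: x=1 → posterior Normal(-17/58, 35/58)
obs 3: x=-5/4 → posterior Normal(-143/292, 35/73)
obs 4: x=-3 → posterior Normal(-323/352, 35/88)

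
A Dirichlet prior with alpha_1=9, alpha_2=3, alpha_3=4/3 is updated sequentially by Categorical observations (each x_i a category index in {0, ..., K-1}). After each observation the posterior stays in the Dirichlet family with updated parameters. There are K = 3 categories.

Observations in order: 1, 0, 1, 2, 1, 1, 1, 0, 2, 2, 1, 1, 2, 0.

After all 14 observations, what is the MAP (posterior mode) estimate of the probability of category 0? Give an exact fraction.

33/73

obs 1: x=1 → posterior Dirichlet(9, 4, 4/3)
obs 2: x=0 → posterior Dirichlet(10, 4, 4/3)
obs 3: x=1 → posterior Dirichlet(10, 5, 4/3)
obs 4: x=2 → posterior Dirichlet(10, 5, 7/3)
obs 5: x=1 → posterior Dirichlet(10, 6, 7/3)
obs 6: x=1 → posterior Dirichlet(10, 7, 7/3)
obs 7: x=1 → posterior Dirichlet(10, 8, 7/3)
obs 8: x=0 → posterior Dirichlet(11, 8, 7/3)
obs 9: x=2 → posterior Dirichlet(11, 8, 10/3)
obs 10: x=2 → posterior Dirichlet(11, 8, 13/3)
obs 11: x=1 → posterior Dirichlet(11, 9, 13/3)
obs 12: x=1 → posterior Dirichlet(11, 10, 13/3)
obs 13: x=2 → posterior Dirichlet(11, 10, 16/3)
obs 14: x=0 → posterior Dirichlet(12, 10, 16/3)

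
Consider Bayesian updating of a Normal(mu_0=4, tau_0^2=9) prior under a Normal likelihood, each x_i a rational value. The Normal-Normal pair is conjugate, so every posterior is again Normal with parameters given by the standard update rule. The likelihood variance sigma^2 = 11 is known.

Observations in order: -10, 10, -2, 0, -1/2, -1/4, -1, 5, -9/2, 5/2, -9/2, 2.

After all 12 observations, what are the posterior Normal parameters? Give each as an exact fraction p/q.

mu_0=59/476, tau_0^2=99/119

obs 1: x=-10 → posterior Normal(-23/10, 99/20)
obs 2: x=10 → posterior Normal(44/29, 99/29)
obs 3: x=-2 → posterior Normal(13/19, 99/38)
obs 4: x=0 → posterior Normal(26/47, 99/47)
obs 5: x=-1/2 → posterior Normal(43/112, 99/56)
obs 6: x=-1/4 → posterior Normal(77/260, 99/65)
obs 7: x=-1 → posterior Normal(41/296, 99/74)
obs 8: x=5 → posterior Normal(221/332, 99/83)
obs 9: x=-9/2 → posterior Normal(59/368, 99/92)
obs 10: x=5/2 → posterior Normal(149/404, 99/101)
obs 11: x=-9/2 → posterior Normal(-13/440, 9/10)
obs 12: x=2 → posterior Normal(59/476, 99/119)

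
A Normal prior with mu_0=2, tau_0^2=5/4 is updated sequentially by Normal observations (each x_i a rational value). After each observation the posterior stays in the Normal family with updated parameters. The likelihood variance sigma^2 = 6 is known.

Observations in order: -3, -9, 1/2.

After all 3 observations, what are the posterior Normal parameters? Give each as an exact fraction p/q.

obs 1: x=-3 → posterior Normal(33/29, 30/29)
obs 2: x=-9 → posterior Normal(-6/17, 15/17)
obs 3: x=1/2 → posterior Normal(-19/78, 10/13)

mu_0=-19/78, tau_0^2=10/13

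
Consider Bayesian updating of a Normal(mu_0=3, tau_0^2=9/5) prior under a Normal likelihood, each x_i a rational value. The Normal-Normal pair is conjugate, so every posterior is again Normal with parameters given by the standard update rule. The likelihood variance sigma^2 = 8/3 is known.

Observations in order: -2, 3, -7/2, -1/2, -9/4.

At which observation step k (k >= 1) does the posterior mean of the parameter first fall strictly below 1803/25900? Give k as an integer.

k = 5

obs 1: x=-2 → posterior Normal(66/67, 72/67)
obs 2: x=3 → posterior Normal(147/94, 36/47)
obs 3: x=-7/2 → posterior Normal(105/242, 72/121)
obs 4: x=-1/2 → posterior Normal(39/148, 18/37)
obs 5: x=-9/4 → posterior Normal(-87/700, 72/175)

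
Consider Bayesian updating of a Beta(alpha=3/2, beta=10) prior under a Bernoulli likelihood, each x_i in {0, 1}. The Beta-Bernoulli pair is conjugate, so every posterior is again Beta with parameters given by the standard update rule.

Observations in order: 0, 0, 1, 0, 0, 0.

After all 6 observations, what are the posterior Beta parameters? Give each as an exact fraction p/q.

obs 1: x=0 → posterior Beta(3/2, 11)
obs 2: x=0 → posterior Beta(3/2, 12)
obs 3: x=1 → posterior Beta(5/2, 12)
obs 4: x=0 → posterior Beta(5/2, 13)
obs 5: x=0 → posterior Beta(5/2, 14)
obs 6: x=0 → posterior Beta(5/2, 15)

alpha=5/2, beta=15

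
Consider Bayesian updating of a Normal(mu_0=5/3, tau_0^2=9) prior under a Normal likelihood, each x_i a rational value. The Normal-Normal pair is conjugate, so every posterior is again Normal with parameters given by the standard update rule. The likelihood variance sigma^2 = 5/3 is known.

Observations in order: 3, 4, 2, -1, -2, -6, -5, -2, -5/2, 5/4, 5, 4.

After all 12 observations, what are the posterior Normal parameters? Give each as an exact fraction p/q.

mu_0=49/564, tau_0^2=45/329

obs 1: x=3 → posterior Normal(67/24, 45/32)
obs 2: x=4 → posterior Normal(592/177, 45/59)
obs 3: x=2 → posterior Normal(377/129, 45/86)
obs 4: x=-1 → posterior Normal(673/339, 45/113)
obs 5: x=-2 → posterior Normal(73/60, 9/28)
obs 6: x=-6 → posterior Normal(25/501, 45/167)
obs 7: x=-5 → posterior Normal(-190/291, 45/194)
obs 8: x=-2 → posterior Normal(-542/663, 45/221)
obs 9: x=-5/2 → posterior Normal(-1489/1488, 45/248)
obs 10: x=5/4 → posterior Normal(-2573/3300, 9/55)
obs 11: x=5 → posterior Normal(-953/3624, 45/302)
obs 12: x=4 → posterior Normal(49/564, 45/329)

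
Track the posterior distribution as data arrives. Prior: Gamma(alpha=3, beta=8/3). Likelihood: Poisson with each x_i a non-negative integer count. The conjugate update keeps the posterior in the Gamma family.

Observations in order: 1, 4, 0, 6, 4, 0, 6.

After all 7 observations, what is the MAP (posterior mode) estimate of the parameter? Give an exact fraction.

69/29

obs 1: x=1 → posterior Gamma(4, 11/3)
obs 2: x=4 → posterior Gamma(8, 14/3)
obs 3: x=0 → posterior Gamma(8, 17/3)
obs 4: x=6 → posterior Gamma(14, 20/3)
obs 5: x=4 → posterior Gamma(18, 23/3)
obs 6: x=0 → posterior Gamma(18, 26/3)
obs 7: x=6 → posterior Gamma(24, 29/3)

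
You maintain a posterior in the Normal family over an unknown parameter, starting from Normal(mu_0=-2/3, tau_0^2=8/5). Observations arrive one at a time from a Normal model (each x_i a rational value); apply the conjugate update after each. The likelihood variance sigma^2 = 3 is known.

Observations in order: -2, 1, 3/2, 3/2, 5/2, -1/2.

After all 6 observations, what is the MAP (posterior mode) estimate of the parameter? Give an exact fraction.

22/63

obs 1: x=-2 → posterior Normal(-26/23, 24/23)
obs 2: x=1 → posterior Normal(-18/31, 24/31)
obs 3: x=3/2 → posterior Normal(-2/13, 8/13)
obs 4: x=3/2 → posterior Normal(6/47, 24/47)
obs 5: x=5/2 → posterior Normal(26/55, 24/55)
obs 6: x=-1/2 → posterior Normal(22/63, 8/21)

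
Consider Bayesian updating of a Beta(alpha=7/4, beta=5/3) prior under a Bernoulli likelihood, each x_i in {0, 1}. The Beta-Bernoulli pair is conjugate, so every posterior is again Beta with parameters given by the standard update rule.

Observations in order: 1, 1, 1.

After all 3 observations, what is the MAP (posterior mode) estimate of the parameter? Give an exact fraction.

obs 1: x=1 → posterior Beta(11/4, 5/3)
obs 2: x=1 → posterior Beta(15/4, 5/3)
obs 3: x=1 → posterior Beta(19/4, 5/3)

45/53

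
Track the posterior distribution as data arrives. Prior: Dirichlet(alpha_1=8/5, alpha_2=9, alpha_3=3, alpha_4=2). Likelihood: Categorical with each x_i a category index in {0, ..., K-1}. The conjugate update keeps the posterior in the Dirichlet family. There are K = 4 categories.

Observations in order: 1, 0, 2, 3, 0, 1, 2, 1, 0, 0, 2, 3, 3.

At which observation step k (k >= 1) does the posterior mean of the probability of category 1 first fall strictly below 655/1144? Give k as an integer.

k = 2

obs 1: x=1 → posterior Dirichlet(8/5, 10, 3, 2)
obs 2: x=0 → posterior Dirichlet(13/5, 10, 3, 2)
obs 3: x=2 → posterior Dirichlet(13/5, 10, 4, 2)
obs 4: x=3 → posterior Dirichlet(13/5, 10, 4, 3)
obs 5: x=0 → posterior Dirichlet(18/5, 10, 4, 3)
obs 6: x=1 → posterior Dirichlet(18/5, 11, 4, 3)
obs 7: x=2 → posterior Dirichlet(18/5, 11, 5, 3)
obs 8: x=1 → posterior Dirichlet(18/5, 12, 5, 3)
obs 9: x=0 → posterior Dirichlet(23/5, 12, 5, 3)
obs 10: x=0 → posterior Dirichlet(28/5, 12, 5, 3)
obs 11: x=2 → posterior Dirichlet(28/5, 12, 6, 3)
obs 12: x=3 → posterior Dirichlet(28/5, 12, 6, 4)
obs 13: x=3 → posterior Dirichlet(28/5, 12, 6, 5)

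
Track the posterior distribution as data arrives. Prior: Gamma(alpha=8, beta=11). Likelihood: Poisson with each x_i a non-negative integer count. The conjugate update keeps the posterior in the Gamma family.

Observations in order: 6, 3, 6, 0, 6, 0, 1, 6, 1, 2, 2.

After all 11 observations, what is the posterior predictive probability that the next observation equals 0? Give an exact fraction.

obs 1: x=6 → posterior Gamma(14, 12)
obs 2: x=3 → posterior Gamma(17, 13)
obs 3: x=6 → posterior Gamma(23, 14)
obs 4: x=0 → posterior Gamma(23, 15)
obs 5: x=6 → posterior Gamma(29, 16)
obs 6: x=0 → posterior Gamma(29, 17)
obs 7: x=1 → posterior Gamma(30, 18)
obs 8: x=6 → posterior Gamma(36, 19)
obs 9: x=1 → posterior Gamma(37, 20)
obs 10: x=2 → posterior Gamma(39, 21)
obs 11: x=2 → posterior Gamma(41, 22)

10947877107572929152919737180202022857988400441953615872/67739389260745218861137988047774370539553852007909099223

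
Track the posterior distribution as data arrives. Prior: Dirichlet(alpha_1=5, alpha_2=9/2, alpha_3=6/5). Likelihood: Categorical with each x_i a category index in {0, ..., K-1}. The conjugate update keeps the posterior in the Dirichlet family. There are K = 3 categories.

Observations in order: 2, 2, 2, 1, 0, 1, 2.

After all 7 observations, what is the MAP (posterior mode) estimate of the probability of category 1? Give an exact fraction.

obs 1: x=2 → posterior Dirichlet(5, 9/2, 11/5)
obs 2: x=2 → posterior Dirichlet(5, 9/2, 16/5)
obs 3: x=2 → posterior Dirichlet(5, 9/2, 21/5)
obs 4: x=1 → posterior Dirichlet(5, 11/2, 21/5)
obs 5: x=0 → posterior Dirichlet(6, 11/2, 21/5)
obs 6: x=1 → posterior Dirichlet(6, 13/2, 21/5)
obs 7: x=2 → posterior Dirichlet(6, 13/2, 26/5)

55/147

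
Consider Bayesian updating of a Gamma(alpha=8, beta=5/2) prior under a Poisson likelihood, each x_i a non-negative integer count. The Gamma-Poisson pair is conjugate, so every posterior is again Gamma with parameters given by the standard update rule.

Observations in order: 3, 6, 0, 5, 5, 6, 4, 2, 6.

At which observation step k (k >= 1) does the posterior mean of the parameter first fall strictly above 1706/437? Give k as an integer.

obs 1: x=3 → posterior Gamma(11, 7/2)
obs 2: x=6 → posterior Gamma(17, 9/2)
obs 3: x=0 → posterior Gamma(17, 11/2)
obs 4: x=5 → posterior Gamma(22, 13/2)
obs 5: x=5 → posterior Gamma(27, 15/2)
obs 6: x=6 → posterior Gamma(33, 17/2)
obs 7: x=4 → posterior Gamma(37, 19/2)
obs 8: x=2 → posterior Gamma(39, 21/2)
obs 9: x=6 → posterior Gamma(45, 23/2)

k = 9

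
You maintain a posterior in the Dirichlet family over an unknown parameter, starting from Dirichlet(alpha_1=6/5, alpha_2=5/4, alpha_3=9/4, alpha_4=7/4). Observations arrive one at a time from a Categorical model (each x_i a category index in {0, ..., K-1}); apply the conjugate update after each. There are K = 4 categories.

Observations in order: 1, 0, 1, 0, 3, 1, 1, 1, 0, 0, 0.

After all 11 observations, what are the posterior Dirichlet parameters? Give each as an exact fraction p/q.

alpha_1=31/5, alpha_2=25/4, alpha_3=9/4, alpha_4=11/4

obs 1: x=1 → posterior Dirichlet(6/5, 9/4, 9/4, 7/4)
obs 2: x=0 → posterior Dirichlet(11/5, 9/4, 9/4, 7/4)
obs 3: x=1 → posterior Dirichlet(11/5, 13/4, 9/4, 7/4)
obs 4: x=0 → posterior Dirichlet(16/5, 13/4, 9/4, 7/4)
obs 5: x=3 → posterior Dirichlet(16/5, 13/4, 9/4, 11/4)
obs 6: x=1 → posterior Dirichlet(16/5, 17/4, 9/4, 11/4)
obs 7: x=1 → posterior Dirichlet(16/5, 21/4, 9/4, 11/4)
obs 8: x=1 → posterior Dirichlet(16/5, 25/4, 9/4, 11/4)
obs 9: x=0 → posterior Dirichlet(21/5, 25/4, 9/4, 11/4)
obs 10: x=0 → posterior Dirichlet(26/5, 25/4, 9/4, 11/4)
obs 11: x=0 → posterior Dirichlet(31/5, 25/4, 9/4, 11/4)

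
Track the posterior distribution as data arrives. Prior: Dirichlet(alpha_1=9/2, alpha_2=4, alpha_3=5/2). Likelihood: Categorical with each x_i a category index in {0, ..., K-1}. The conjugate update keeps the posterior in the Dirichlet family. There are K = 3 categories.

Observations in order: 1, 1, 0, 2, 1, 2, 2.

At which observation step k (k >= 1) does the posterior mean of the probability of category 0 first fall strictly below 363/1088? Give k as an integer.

k = 6

obs 1: x=1 → posterior Dirichlet(9/2, 5, 5/2)
obs 2: x=1 → posterior Dirichlet(9/2, 6, 5/2)
obs 3: x=0 → posterior Dirichlet(11/2, 6, 5/2)
obs 4: x=2 → posterior Dirichlet(11/2, 6, 7/2)
obs 5: x=1 → posterior Dirichlet(11/2, 7, 7/2)
obs 6: x=2 → posterior Dirichlet(11/2, 7, 9/2)
obs 7: x=2 → posterior Dirichlet(11/2, 7, 11/2)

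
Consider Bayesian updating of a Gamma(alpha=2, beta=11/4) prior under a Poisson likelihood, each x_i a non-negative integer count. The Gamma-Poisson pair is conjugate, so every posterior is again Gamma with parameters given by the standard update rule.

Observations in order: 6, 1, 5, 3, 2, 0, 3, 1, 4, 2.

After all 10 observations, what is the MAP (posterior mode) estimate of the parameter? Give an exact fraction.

obs 1: x=6 → posterior Gamma(8, 15/4)
obs 2: x=1 → posterior Gamma(9, 19/4)
obs 3: x=5 → posterior Gamma(14, 23/4)
obs 4: x=3 → posterior Gamma(17, 27/4)
obs 5: x=2 → posterior Gamma(19, 31/4)
obs 6: x=0 → posterior Gamma(19, 35/4)
obs 7: x=3 → posterior Gamma(22, 39/4)
obs 8: x=1 → posterior Gamma(23, 43/4)
obs 9: x=4 → posterior Gamma(27, 47/4)
obs 10: x=2 → posterior Gamma(29, 51/4)

112/51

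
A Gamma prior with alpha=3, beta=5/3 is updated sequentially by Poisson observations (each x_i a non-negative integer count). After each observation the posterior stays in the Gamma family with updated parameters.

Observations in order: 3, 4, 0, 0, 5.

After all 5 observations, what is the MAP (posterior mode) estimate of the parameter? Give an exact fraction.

21/10

obs 1: x=3 → posterior Gamma(6, 8/3)
obs 2: x=4 → posterior Gamma(10, 11/3)
obs 3: x=0 → posterior Gamma(10, 14/3)
obs 4: x=0 → posterior Gamma(10, 17/3)
obs 5: x=5 → posterior Gamma(15, 20/3)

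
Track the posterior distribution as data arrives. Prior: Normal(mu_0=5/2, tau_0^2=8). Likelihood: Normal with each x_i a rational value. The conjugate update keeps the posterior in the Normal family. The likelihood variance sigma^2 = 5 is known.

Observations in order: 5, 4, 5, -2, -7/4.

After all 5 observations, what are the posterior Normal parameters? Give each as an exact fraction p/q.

obs 1: x=5 → posterior Normal(105/26, 40/13)
obs 2: x=4 → posterior Normal(169/42, 40/21)
obs 3: x=5 → posterior Normal(249/58, 40/29)
obs 4: x=-2 → posterior Normal(217/74, 40/37)
obs 5: x=-7/4 → posterior Normal(21/10, 8/9)

mu_0=21/10, tau_0^2=8/9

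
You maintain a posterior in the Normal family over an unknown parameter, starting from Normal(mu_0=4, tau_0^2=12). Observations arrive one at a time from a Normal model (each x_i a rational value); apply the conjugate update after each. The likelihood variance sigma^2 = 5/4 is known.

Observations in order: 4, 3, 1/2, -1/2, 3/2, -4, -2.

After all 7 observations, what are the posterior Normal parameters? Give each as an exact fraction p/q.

obs 1: x=4 → posterior Normal(4, 60/53)
obs 2: x=3 → posterior Normal(356/101, 60/101)
obs 3: x=1/2 → posterior Normal(380/149, 60/149)
obs 4: x=-1/2 → posterior Normal(356/197, 60/197)
obs 5: x=3/2 → posterior Normal(428/245, 12/49)
obs 6: x=-4 → posterior Normal(236/293, 60/293)
obs 7: x=-2 → posterior Normal(140/341, 60/341)

mu_0=140/341, tau_0^2=60/341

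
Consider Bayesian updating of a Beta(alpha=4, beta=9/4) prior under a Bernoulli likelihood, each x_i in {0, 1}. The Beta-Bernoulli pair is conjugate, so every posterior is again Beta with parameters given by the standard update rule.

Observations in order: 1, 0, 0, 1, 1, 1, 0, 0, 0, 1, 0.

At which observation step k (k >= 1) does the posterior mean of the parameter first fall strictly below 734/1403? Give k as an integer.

k = 11

obs 1: x=1 → posterior Beta(5, 9/4)
obs 2: x=0 → posterior Beta(5, 13/4)
obs 3: x=0 → posterior Beta(5, 17/4)
obs 4: x=1 → posterior Beta(6, 17/4)
obs 5: x=1 → posterior Beta(7, 17/4)
obs 6: x=1 → posterior Beta(8, 17/4)
obs 7: x=0 → posterior Beta(8, 21/4)
obs 8: x=0 → posterior Beta(8, 25/4)
obs 9: x=0 → posterior Beta(8, 29/4)
obs 10: x=1 → posterior Beta(9, 29/4)
obs 11: x=0 → posterior Beta(9, 33/4)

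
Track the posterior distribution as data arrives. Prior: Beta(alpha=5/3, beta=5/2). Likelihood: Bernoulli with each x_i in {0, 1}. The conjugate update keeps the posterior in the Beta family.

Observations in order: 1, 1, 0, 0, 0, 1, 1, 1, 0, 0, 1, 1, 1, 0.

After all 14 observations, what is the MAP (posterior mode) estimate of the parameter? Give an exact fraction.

52/97

obs 1: x=1 → posterior Beta(8/3, 5/2)
obs 2: x=1 → posterior Beta(11/3, 5/2)
obs 3: x=0 → posterior Beta(11/3, 7/2)
obs 4: x=0 → posterior Beta(11/3, 9/2)
obs 5: x=0 → posterior Beta(11/3, 11/2)
obs 6: x=1 → posterior Beta(14/3, 11/2)
obs 7: x=1 → posterior Beta(17/3, 11/2)
obs 8: x=1 → posterior Beta(20/3, 11/2)
obs 9: x=0 → posterior Beta(20/3, 13/2)
obs 10: x=0 → posterior Beta(20/3, 15/2)
obs 11: x=1 → posterior Beta(23/3, 15/2)
obs 12: x=1 → posterior Beta(26/3, 15/2)
obs 13: x=1 → posterior Beta(29/3, 15/2)
obs 14: x=0 → posterior Beta(29/3, 17/2)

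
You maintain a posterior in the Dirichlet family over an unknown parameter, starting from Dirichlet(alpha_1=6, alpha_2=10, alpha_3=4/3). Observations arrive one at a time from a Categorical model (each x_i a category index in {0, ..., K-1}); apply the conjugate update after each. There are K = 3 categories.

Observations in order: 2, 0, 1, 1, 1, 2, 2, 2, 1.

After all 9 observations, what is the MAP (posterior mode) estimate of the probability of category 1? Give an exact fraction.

obs 1: x=2 → posterior Dirichlet(6, 10, 7/3)
obs 2: x=0 → posterior Dirichlet(7, 10, 7/3)
obs 3: x=1 → posterior Dirichlet(7, 11, 7/3)
obs 4: x=1 → posterior Dirichlet(7, 12, 7/3)
obs 5: x=1 → posterior Dirichlet(7, 13, 7/3)
obs 6: x=2 → posterior Dirichlet(7, 13, 10/3)
obs 7: x=2 → posterior Dirichlet(7, 13, 13/3)
obs 8: x=2 → posterior Dirichlet(7, 13, 16/3)
obs 9: x=1 → posterior Dirichlet(7, 14, 16/3)

39/70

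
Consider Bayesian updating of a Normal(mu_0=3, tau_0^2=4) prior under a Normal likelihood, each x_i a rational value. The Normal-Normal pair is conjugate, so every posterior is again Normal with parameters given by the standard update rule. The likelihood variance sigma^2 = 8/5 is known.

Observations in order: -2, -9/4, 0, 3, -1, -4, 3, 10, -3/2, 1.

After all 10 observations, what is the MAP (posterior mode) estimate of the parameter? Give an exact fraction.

obs 1: x=-2 → posterior Normal(-4/7, 8/7)
obs 2: x=-9/4 → posterior Normal(-61/48, 2/3)
obs 3: x=0 → posterior Normal(-61/68, 8/17)
obs 4: x=3 → posterior Normal(-1/88, 4/11)
obs 5: x=-1 → posterior Normal(-7/36, 8/27)
obs 6: x=-4 → posterior Normal(-101/128, 1/4)
obs 7: x=3 → posterior Normal(-41/148, 8/37)
obs 8: x=10 → posterior Normal(53/56, 4/21)
obs 9: x=-3/2 → posterior Normal(129/188, 8/47)
obs 10: x=1 → posterior Normal(149/208, 2/13)

149/208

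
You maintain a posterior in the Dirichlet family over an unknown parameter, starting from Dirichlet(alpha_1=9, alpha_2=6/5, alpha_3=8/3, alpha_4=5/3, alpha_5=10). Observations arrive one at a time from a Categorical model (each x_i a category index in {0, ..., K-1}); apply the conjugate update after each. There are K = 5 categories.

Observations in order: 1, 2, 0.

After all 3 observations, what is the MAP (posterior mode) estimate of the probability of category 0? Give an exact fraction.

obs 1: x=1 → posterior Dirichlet(9, 11/5, 8/3, 5/3, 10)
obs 2: x=2 → posterior Dirichlet(9, 11/5, 11/3, 5/3, 10)
obs 3: x=0 → posterior Dirichlet(10, 11/5, 11/3, 5/3, 10)

135/338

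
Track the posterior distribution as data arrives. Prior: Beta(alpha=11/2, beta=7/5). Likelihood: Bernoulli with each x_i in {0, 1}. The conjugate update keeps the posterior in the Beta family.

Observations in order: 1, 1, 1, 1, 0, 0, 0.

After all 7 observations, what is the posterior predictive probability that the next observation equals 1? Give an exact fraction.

obs 1: x=1 → posterior Beta(13/2, 7/5)
obs 2: x=1 → posterior Beta(15/2, 7/5)
obs 3: x=1 → posterior Beta(17/2, 7/5)
obs 4: x=1 → posterior Beta(19/2, 7/5)
obs 5: x=0 → posterior Beta(19/2, 12/5)
obs 6: x=0 → posterior Beta(19/2, 17/5)
obs 7: x=0 → posterior Beta(19/2, 22/5)

95/139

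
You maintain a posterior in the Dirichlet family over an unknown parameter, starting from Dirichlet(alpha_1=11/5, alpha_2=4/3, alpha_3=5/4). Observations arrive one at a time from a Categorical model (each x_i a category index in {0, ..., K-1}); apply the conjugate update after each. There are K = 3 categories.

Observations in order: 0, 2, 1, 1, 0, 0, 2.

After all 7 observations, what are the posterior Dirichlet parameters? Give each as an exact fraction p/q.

alpha_1=26/5, alpha_2=10/3, alpha_3=13/4

obs 1: x=0 → posterior Dirichlet(16/5, 4/3, 5/4)
obs 2: x=2 → posterior Dirichlet(16/5, 4/3, 9/4)
obs 3: x=1 → posterior Dirichlet(16/5, 7/3, 9/4)
obs 4: x=1 → posterior Dirichlet(16/5, 10/3, 9/4)
obs 5: x=0 → posterior Dirichlet(21/5, 10/3, 9/4)
obs 6: x=0 → posterior Dirichlet(26/5, 10/3, 9/4)
obs 7: x=2 → posterior Dirichlet(26/5, 10/3, 13/4)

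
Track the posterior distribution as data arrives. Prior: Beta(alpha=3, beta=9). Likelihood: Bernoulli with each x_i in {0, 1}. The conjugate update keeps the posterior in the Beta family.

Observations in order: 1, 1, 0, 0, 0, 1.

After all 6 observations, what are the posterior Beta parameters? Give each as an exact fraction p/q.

alpha=6, beta=12

obs 1: x=1 → posterior Beta(4, 9)
obs 2: x=1 → posterior Beta(5, 9)
obs 3: x=0 → posterior Beta(5, 10)
obs 4: x=0 → posterior Beta(5, 11)
obs 5: x=0 → posterior Beta(5, 12)
obs 6: x=1 → posterior Beta(6, 12)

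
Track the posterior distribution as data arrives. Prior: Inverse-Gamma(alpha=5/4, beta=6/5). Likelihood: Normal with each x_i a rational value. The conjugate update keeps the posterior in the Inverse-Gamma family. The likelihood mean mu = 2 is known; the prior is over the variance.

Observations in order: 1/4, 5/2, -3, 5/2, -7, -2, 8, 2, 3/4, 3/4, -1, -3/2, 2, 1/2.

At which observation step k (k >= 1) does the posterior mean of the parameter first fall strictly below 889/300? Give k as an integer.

obs 1: x=1/4 → posterior Inverse-Gamma(7/4, 437/160)
obs 2: x=5/2 → posterior Inverse-Gamma(9/4, 457/160)
obs 3: x=-3 → posterior Inverse-Gamma(11/4, 2457/160)
obs 4: x=5/2 → posterior Inverse-Gamma(13/4, 2477/160)
obs 5: x=-7 → posterior Inverse-Gamma(15/4, 8957/160)
obs 6: x=-2 → posterior Inverse-Gamma(17/4, 10237/160)
obs 7: x=8 → posterior Inverse-Gamma(19/4, 13117/160)
obs 8: x=2 → posterior Inverse-Gamma(21/4, 13117/160)
obs 9: x=3/4 → posterior Inverse-Gamma(23/4, 6621/80)
obs 10: x=3/4 → posterior Inverse-Gamma(25/4, 13367/160)
obs 11: x=-1 → posterior Inverse-Gamma(27/4, 14087/160)
obs 12: x=-3/2 → posterior Inverse-Gamma(29/4, 15067/160)
obs 13: x=2 → posterior Inverse-Gamma(31/4, 15067/160)
obs 14: x=1/2 → posterior Inverse-Gamma(33/4, 15247/160)

k = 2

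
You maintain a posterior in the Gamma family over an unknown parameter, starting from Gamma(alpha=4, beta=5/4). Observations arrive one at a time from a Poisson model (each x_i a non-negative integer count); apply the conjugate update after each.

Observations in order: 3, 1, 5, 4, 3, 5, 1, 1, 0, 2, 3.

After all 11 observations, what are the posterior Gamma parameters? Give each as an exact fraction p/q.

alpha=32, beta=49/4

obs 1: x=3 → posterior Gamma(7, 9/4)
obs 2: x=1 → posterior Gamma(8, 13/4)
obs 3: x=5 → posterior Gamma(13, 17/4)
obs 4: x=4 → posterior Gamma(17, 21/4)
obs 5: x=3 → posterior Gamma(20, 25/4)
obs 6: x=5 → posterior Gamma(25, 29/4)
obs 7: x=1 → posterior Gamma(26, 33/4)
obs 8: x=1 → posterior Gamma(27, 37/4)
obs 9: x=0 → posterior Gamma(27, 41/4)
obs 10: x=2 → posterior Gamma(29, 45/4)
obs 11: x=3 → posterior Gamma(32, 49/4)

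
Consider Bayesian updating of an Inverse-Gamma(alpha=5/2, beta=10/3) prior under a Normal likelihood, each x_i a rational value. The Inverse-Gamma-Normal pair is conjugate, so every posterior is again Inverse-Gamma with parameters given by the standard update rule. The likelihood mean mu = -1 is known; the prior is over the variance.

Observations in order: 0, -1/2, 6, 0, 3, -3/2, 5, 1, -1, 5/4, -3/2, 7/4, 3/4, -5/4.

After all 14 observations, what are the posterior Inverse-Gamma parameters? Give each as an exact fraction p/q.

alpha=19/2, beta=781/12

obs 1: x=0 → posterior Inverse-Gamma(3, 23/6)
obs 2: x=-1/2 → posterior Inverse-Gamma(7/2, 95/24)
obs 3: x=6 → posterior Inverse-Gamma(4, 683/24)
obs 4: x=0 → posterior Inverse-Gamma(9/2, 695/24)
obs 5: x=3 → posterior Inverse-Gamma(5, 887/24)
obs 6: x=-3/2 → posterior Inverse-Gamma(11/2, 445/12)
obs 7: x=5 → posterior Inverse-Gamma(6, 661/12)
obs 8: x=1 → posterior Inverse-Gamma(13/2, 685/12)
obs 9: x=-1 → posterior Inverse-Gamma(7, 685/12)
obs 10: x=5/4 → posterior Inverse-Gamma(15/2, 5723/96)
obs 11: x=-3/2 → posterior Inverse-Gamma(8, 5735/96)
obs 12: x=7/4 → posterior Inverse-Gamma(17/2, 3049/48)
obs 13: x=3/4 → posterior Inverse-Gamma(9, 6245/96)
obs 14: x=-5/4 → posterior Inverse-Gamma(19/2, 781/12)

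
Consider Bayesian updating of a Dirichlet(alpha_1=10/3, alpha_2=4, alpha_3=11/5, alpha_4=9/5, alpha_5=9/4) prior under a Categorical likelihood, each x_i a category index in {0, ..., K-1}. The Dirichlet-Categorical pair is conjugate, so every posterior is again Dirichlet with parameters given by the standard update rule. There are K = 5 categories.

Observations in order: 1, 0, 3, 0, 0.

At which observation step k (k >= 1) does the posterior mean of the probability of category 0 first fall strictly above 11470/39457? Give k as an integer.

obs 1: x=1 → posterior Dirichlet(10/3, 5, 11/5, 9/5, 9/4)
obs 2: x=0 → posterior Dirichlet(13/3, 5, 11/5, 9/5, 9/4)
obs 3: x=3 → posterior Dirichlet(13/3, 5, 11/5, 14/5, 9/4)
obs 4: x=0 → posterior Dirichlet(16/3, 5, 11/5, 14/5, 9/4)
obs 5: x=0 → posterior Dirichlet(19/3, 5, 11/5, 14/5, 9/4)

k = 4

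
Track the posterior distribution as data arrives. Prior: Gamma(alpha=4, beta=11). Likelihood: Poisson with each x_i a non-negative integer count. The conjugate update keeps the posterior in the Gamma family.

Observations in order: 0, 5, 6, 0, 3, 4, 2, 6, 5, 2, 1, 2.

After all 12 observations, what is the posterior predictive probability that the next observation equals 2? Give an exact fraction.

obs 1: x=0 → posterior Gamma(4, 12)
obs 2: x=5 → posterior Gamma(9, 13)
obs 3: x=6 → posterior Gamma(15, 14)
obs 4: x=0 → posterior Gamma(15, 15)
obs 5: x=3 → posterior Gamma(18, 16)
obs 6: x=4 → posterior Gamma(22, 17)
obs 7: x=2 → posterior Gamma(24, 18)
obs 8: x=6 → posterior Gamma(30, 19)
obs 9: x=5 → posterior Gamma(35, 20)
obs 10: x=2 → posterior Gamma(37, 21)
obs 11: x=1 → posterior Gamma(38, 22)
obs 12: x=2 → posterior Gamma(40, 23)

603764121671859559414490763034510693939501724418320232205/2327084537985466654648192911489737985484362497939308806144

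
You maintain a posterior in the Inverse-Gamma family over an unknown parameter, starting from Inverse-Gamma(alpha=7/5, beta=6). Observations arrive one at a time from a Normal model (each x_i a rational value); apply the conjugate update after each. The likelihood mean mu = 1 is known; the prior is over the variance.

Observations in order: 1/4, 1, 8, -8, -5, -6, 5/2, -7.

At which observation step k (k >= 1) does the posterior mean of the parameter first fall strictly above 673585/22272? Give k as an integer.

k = 5

obs 1: x=1/4 → posterior Inverse-Gamma(19/10, 201/32)
obs 2: x=1 → posterior Inverse-Gamma(12/5, 201/32)
obs 3: x=8 → posterior Inverse-Gamma(29/10, 985/32)
obs 4: x=-8 → posterior Inverse-Gamma(17/5, 2281/32)
obs 5: x=-5 → posterior Inverse-Gamma(39/10, 2857/32)
obs 6: x=-6 → posterior Inverse-Gamma(22/5, 3641/32)
obs 7: x=5/2 → posterior Inverse-Gamma(49/10, 3677/32)
obs 8: x=-7 → posterior Inverse-Gamma(27/5, 4701/32)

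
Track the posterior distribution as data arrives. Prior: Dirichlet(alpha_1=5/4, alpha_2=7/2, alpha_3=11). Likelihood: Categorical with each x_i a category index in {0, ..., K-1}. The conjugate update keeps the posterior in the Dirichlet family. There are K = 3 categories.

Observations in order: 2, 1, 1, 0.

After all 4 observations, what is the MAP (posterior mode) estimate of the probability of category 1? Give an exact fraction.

18/67

obs 1: x=2 → posterior Dirichlet(5/4, 7/2, 12)
obs 2: x=1 → posterior Dirichlet(5/4, 9/2, 12)
obs 3: x=1 → posterior Dirichlet(5/4, 11/2, 12)
obs 4: x=0 → posterior Dirichlet(9/4, 11/2, 12)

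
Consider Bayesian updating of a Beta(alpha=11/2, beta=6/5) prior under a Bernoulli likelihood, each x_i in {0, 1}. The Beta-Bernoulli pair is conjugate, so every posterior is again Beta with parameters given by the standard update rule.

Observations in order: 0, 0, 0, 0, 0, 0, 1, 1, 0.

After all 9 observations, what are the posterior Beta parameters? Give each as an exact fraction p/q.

alpha=15/2, beta=41/5

obs 1: x=0 → posterior Beta(11/2, 11/5)
obs 2: x=0 → posterior Beta(11/2, 16/5)
obs 3: x=0 → posterior Beta(11/2, 21/5)
obs 4: x=0 → posterior Beta(11/2, 26/5)
obs 5: x=0 → posterior Beta(11/2, 31/5)
obs 6: x=0 → posterior Beta(11/2, 36/5)
obs 7: x=1 → posterior Beta(13/2, 36/5)
obs 8: x=1 → posterior Beta(15/2, 36/5)
obs 9: x=0 → posterior Beta(15/2, 41/5)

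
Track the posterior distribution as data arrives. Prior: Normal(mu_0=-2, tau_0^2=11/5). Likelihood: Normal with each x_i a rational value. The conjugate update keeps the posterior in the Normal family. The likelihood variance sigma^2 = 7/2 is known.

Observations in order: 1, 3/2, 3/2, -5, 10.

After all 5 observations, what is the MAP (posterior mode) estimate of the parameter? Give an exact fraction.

128/145

obs 1: x=1 → posterior Normal(-16/19, 77/57)
obs 2: x=3/2 → posterior Normal(-15/79, 77/79)
obs 3: x=3/2 → posterior Normal(18/101, 77/101)
obs 4: x=-5 → posterior Normal(-92/123, 77/123)
obs 5: x=10 → posterior Normal(128/145, 77/145)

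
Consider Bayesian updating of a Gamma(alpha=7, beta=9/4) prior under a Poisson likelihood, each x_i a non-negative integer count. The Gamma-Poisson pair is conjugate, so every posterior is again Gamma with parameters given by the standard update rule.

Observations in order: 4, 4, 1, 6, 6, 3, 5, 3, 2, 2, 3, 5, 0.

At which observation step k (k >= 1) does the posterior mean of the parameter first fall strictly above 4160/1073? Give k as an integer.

k = 7

obs 1: x=4 → posterior Gamma(11, 13/4)
obs 2: x=4 → posterior Gamma(15, 17/4)
obs 3: x=1 → posterior Gamma(16, 21/4)
obs 4: x=6 → posterior Gamma(22, 25/4)
obs 5: x=6 → posterior Gamma(28, 29/4)
obs 6: x=3 → posterior Gamma(31, 33/4)
obs 7: x=5 → posterior Gamma(36, 37/4)
obs 8: x=3 → posterior Gamma(39, 41/4)
obs 9: x=2 → posterior Gamma(41, 45/4)
obs 10: x=2 → posterior Gamma(43, 49/4)
obs 11: x=3 → posterior Gamma(46, 53/4)
obs 12: x=5 → posterior Gamma(51, 57/4)
obs 13: x=0 → posterior Gamma(51, 61/4)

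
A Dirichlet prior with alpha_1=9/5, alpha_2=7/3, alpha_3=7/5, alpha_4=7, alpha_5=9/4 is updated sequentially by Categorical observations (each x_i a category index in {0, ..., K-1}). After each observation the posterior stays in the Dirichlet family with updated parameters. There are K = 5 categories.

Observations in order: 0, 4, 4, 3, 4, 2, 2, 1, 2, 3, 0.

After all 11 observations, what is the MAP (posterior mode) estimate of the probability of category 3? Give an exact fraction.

obs 1: x=0 → posterior Dirichlet(14/5, 7/3, 7/5, 7, 9/4)
obs 2: x=4 → posterior Dirichlet(14/5, 7/3, 7/5, 7, 13/4)
obs 3: x=4 → posterior Dirichlet(14/5, 7/3, 7/5, 7, 17/4)
obs 4: x=3 → posterior Dirichlet(14/5, 7/3, 7/5, 8, 17/4)
obs 5: x=4 → posterior Dirichlet(14/5, 7/3, 7/5, 8, 21/4)
obs 6: x=2 → posterior Dirichlet(14/5, 7/3, 12/5, 8, 21/4)
obs 7: x=2 → posterior Dirichlet(14/5, 7/3, 17/5, 8, 21/4)
obs 8: x=1 → posterior Dirichlet(14/5, 10/3, 17/5, 8, 21/4)
obs 9: x=2 → posterior Dirichlet(14/5, 10/3, 22/5, 8, 21/4)
obs 10: x=3 → posterior Dirichlet(14/5, 10/3, 22/5, 9, 21/4)
obs 11: x=0 → posterior Dirichlet(19/5, 10/3, 22/5, 9, 21/4)

480/1247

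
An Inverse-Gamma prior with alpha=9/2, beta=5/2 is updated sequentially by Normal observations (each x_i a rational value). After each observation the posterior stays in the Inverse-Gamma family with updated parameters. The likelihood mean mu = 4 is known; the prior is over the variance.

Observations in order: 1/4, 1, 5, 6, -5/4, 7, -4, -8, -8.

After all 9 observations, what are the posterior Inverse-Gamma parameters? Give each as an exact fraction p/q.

obs 1: x=1/4 → posterior Inverse-Gamma(5, 305/32)
obs 2: x=1 → posterior Inverse-Gamma(11/2, 449/32)
obs 3: x=5 → posterior Inverse-Gamma(6, 465/32)
obs 4: x=6 → posterior Inverse-Gamma(13/2, 529/32)
obs 5: x=-5/4 → posterior Inverse-Gamma(7, 485/16)
obs 6: x=7 → posterior Inverse-Gamma(15/2, 557/16)
obs 7: x=-4 → posterior Inverse-Gamma(8, 1069/16)
obs 8: x=-8 → posterior Inverse-Gamma(17/2, 2221/16)
obs 9: x=-8 → posterior Inverse-Gamma(9, 3373/16)

alpha=9, beta=3373/16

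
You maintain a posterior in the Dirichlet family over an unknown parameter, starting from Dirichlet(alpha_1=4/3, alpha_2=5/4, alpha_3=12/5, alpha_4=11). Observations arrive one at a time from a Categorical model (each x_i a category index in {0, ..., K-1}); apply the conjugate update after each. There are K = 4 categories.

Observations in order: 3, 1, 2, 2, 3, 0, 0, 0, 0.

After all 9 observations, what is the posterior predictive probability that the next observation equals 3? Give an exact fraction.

obs 1: x=3 → posterior Dirichlet(4/3, 5/4, 12/5, 12)
obs 2: x=1 → posterior Dirichlet(4/3, 9/4, 12/5, 12)
obs 3: x=2 → posterior Dirichlet(4/3, 9/4, 17/5, 12)
obs 4: x=2 → posterior Dirichlet(4/3, 9/4, 22/5, 12)
obs 5: x=3 → posterior Dirichlet(4/3, 9/4, 22/5, 13)
obs 6: x=0 → posterior Dirichlet(7/3, 9/4, 22/5, 13)
obs 7: x=0 → posterior Dirichlet(10/3, 9/4, 22/5, 13)
obs 8: x=0 → posterior Dirichlet(13/3, 9/4, 22/5, 13)
obs 9: x=0 → posterior Dirichlet(16/3, 9/4, 22/5, 13)

780/1499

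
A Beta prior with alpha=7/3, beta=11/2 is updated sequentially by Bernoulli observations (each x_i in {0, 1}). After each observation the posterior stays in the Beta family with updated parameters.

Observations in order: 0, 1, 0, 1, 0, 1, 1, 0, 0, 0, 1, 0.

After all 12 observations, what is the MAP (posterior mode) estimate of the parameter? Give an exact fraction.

obs 1: x=0 → posterior Beta(7/3, 13/2)
obs 2: x=1 → posterior Beta(10/3, 13/2)
obs 3: x=0 → posterior Beta(10/3, 15/2)
obs 4: x=1 → posterior Beta(13/3, 15/2)
obs 5: x=0 → posterior Beta(13/3, 17/2)
obs 6: x=1 → posterior Beta(16/3, 17/2)
obs 7: x=1 → posterior Beta(19/3, 17/2)
obs 8: x=0 → posterior Beta(19/3, 19/2)
obs 9: x=0 → posterior Beta(19/3, 21/2)
obs 10: x=0 → posterior Beta(19/3, 23/2)
obs 11: x=1 → posterior Beta(22/3, 23/2)
obs 12: x=0 → posterior Beta(22/3, 25/2)

38/107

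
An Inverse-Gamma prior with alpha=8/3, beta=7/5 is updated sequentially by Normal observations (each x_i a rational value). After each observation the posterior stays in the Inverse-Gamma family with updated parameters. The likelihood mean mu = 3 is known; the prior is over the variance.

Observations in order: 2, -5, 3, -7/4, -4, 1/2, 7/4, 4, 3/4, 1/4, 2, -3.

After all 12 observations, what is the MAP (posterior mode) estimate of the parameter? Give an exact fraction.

2967/290

obs 1: x=2 → posterior Inverse-Gamma(19/6, 19/10)
obs 2: x=-5 → posterior Inverse-Gamma(11/3, 339/10)
obs 3: x=3 → posterior Inverse-Gamma(25/6, 339/10)
obs 4: x=-7/4 → posterior Inverse-Gamma(14/3, 7229/160)
obs 5: x=-4 → posterior Inverse-Gamma(31/6, 11149/160)
obs 6: x=1/2 → posterior Inverse-Gamma(17/3, 11649/160)
obs 7: x=7/4 → posterior Inverse-Gamma(37/6, 5887/80)
obs 8: x=4 → posterior Inverse-Gamma(20/3, 5927/80)
obs 9: x=3/4 → posterior Inverse-Gamma(43/6, 12259/160)
obs 10: x=1/4 → posterior Inverse-Gamma(23/3, 402/5)
obs 11: x=2 → posterior Inverse-Gamma(49/6, 809/10)
obs 12: x=-3 → posterior Inverse-Gamma(26/3, 989/10)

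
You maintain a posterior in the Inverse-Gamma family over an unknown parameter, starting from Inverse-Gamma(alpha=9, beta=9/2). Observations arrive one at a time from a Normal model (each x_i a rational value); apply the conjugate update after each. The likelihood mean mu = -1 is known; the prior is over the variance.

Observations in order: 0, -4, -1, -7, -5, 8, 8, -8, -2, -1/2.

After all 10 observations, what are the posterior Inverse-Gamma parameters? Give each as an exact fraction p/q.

obs 1: x=0 → posterior Inverse-Gamma(19/2, 5)
obs 2: x=-4 → posterior Inverse-Gamma(10, 19/2)
obs 3: x=-1 → posterior Inverse-Gamma(21/2, 19/2)
obs 4: x=-7 → posterior Inverse-Gamma(11, 55/2)
obs 5: x=-5 → posterior Inverse-Gamma(23/2, 71/2)
obs 6: x=8 → posterior Inverse-Gamma(12, 76)
obs 7: x=8 → posterior Inverse-Gamma(25/2, 233/2)
obs 8: x=-8 → posterior Inverse-Gamma(13, 141)
obs 9: x=-2 → posterior Inverse-Gamma(27/2, 283/2)
obs 10: x=-1/2 → posterior Inverse-Gamma(14, 1133/8)

alpha=14, beta=1133/8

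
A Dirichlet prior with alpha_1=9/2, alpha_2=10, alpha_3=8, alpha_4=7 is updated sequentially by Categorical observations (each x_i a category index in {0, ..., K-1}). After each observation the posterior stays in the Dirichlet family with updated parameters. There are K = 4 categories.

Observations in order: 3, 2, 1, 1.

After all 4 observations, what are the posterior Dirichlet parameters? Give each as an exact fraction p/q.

alpha_1=9/2, alpha_2=12, alpha_3=9, alpha_4=8

obs 1: x=3 → posterior Dirichlet(9/2, 10, 8, 8)
obs 2: x=2 → posterior Dirichlet(9/2, 10, 9, 8)
obs 3: x=1 → posterior Dirichlet(9/2, 11, 9, 8)
obs 4: x=1 → posterior Dirichlet(9/2, 12, 9, 8)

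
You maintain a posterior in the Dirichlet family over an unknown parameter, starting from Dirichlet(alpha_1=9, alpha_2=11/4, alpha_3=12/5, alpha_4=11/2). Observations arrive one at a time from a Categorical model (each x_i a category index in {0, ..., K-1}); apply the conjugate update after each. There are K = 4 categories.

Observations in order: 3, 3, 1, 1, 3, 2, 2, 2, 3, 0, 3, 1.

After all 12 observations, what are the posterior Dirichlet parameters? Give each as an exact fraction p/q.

alpha_1=10, alpha_2=23/4, alpha_3=27/5, alpha_4=21/2

obs 1: x=3 → posterior Dirichlet(9, 11/4, 12/5, 13/2)
obs 2: x=3 → posterior Dirichlet(9, 11/4, 12/5, 15/2)
obs 3: x=1 → posterior Dirichlet(9, 15/4, 12/5, 15/2)
obs 4: x=1 → posterior Dirichlet(9, 19/4, 12/5, 15/2)
obs 5: x=3 → posterior Dirichlet(9, 19/4, 12/5, 17/2)
obs 6: x=2 → posterior Dirichlet(9, 19/4, 17/5, 17/2)
obs 7: x=2 → posterior Dirichlet(9, 19/4, 22/5, 17/2)
obs 8: x=2 → posterior Dirichlet(9, 19/4, 27/5, 17/2)
obs 9: x=3 → posterior Dirichlet(9, 19/4, 27/5, 19/2)
obs 10: x=0 → posterior Dirichlet(10, 19/4, 27/5, 19/2)
obs 11: x=3 → posterior Dirichlet(10, 19/4, 27/5, 21/2)
obs 12: x=1 → posterior Dirichlet(10, 23/4, 27/5, 21/2)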